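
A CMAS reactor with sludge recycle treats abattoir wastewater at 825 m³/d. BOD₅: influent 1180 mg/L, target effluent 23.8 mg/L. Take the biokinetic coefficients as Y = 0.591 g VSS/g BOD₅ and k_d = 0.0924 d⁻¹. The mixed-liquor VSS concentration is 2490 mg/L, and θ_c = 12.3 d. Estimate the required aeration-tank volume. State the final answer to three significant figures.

Rearranging the biomass balance for a CMAS with decay, V = Y·Q·ΔS·θ_c / [X·(1+k_d θ_c)] = 0.591 × 825 × (1180 − 23.8) × 12.3 / [2490 × (1 + 0.0924 × 12.3)] = 6.93×10^6 / 5320 = 1303 m³.

V ≈ 1300 m³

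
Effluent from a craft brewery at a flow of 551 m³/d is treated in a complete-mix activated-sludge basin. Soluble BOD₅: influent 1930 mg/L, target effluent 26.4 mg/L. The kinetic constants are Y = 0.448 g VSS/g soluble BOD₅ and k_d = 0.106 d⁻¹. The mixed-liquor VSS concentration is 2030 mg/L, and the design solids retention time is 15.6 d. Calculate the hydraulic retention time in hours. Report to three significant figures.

τ ≈ 59.3 h

Steady-state biomass mass balance: V·X·(1 + k_d·θ_c) = Y·Q·(S₀ − S)·θ_c, so V = 0.448 × 551 × (1930 − 26.4) × 15.6 / [2030 × (1 + 0.106 × 15.6)] = 7.33×10^6 / 5387 = 1361 m³.
HRT = V/Q = 1361 m³ / 551 m³·d⁻¹ = 2.470 d × 24 = 59.27 h.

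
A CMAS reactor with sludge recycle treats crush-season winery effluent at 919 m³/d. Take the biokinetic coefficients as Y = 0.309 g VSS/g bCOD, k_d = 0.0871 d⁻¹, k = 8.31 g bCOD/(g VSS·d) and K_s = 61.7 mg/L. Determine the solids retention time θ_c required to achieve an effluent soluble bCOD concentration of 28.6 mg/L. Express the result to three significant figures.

θ_c ≈ 1.38 d

Specific growth rate at S = 28.6 mg/L: μ = YkS/(K_s+S) = 0.309·8.31·28.6/(61.7+28.6) = 0.8133 d⁻¹.
1/θ_c = 0.8133 − 0.0871 = 0.7262 d⁻¹, so θ_c = 1.377 d.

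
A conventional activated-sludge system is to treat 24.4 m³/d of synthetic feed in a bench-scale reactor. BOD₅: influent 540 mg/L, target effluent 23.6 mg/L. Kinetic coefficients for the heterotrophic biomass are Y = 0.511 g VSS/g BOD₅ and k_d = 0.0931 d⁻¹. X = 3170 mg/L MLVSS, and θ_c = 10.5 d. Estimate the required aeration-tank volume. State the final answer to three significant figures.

From the SRT design equation V = Y Q (S₀−S) θ_c / [X (1 + k_d θ_c)] = 0.511 × 24.4 × (540 − 23.6) × 10.5 / [3170 × (1 + 0.0931 × 10.5)] = 6.76×10^4 / 6269 = 10.78 m³.

V ≈ 10.8 m³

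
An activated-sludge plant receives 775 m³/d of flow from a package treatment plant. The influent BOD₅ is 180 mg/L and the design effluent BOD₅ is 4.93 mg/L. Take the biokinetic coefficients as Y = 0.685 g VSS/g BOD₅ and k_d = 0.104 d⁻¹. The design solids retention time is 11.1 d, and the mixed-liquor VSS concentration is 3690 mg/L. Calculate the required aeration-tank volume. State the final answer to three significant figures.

V ≈ 130 m³

Steady-state biomass mass balance: V·X·(1 + k_d·θ_c) = Y·Q·(S₀ − S)·θ_c, so V = 0.685 × 775 × (180 − 4.93) × 11.1 / [3690 × (1 + 0.104 × 11.1)] = 1.03×10^6 / 7950 = 129.8 m³.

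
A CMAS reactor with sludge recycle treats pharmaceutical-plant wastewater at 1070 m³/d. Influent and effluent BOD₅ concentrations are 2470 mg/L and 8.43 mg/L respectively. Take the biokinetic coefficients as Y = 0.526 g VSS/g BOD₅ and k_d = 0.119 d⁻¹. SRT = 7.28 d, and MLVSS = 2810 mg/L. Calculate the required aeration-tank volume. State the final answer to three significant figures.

V ≈ 1920 m³

Rearranging the biomass balance for a CMAS with decay, V = Y·Q·ΔS·θ_c / [X·(1+k_d θ_c)] = 0.526 × 1070 × (2470 − 8.43) × 7.28 / [2810 × (1 + 0.119 × 7.28)] = 1.01×10^7 / 5244 = 1923 m³.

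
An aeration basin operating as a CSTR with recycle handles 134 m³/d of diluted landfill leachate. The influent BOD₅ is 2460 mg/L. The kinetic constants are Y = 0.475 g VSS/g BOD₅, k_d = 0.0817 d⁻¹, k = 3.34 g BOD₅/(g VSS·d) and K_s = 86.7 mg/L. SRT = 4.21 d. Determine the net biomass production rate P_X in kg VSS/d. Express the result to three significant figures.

P_X ≈ 115 kg VSS/d

From the Monod/SRT balance for a CMAS, S = K_s·(1+k_d θ_c)/[θ_c·(Y k − k_d) − 1] = 86.7 × (1 + 0.0817 × 4.21) / [4.21 × (0.475 × 3.34 − 0.0817) − 1] = 116.5 / 5.335 = 21.84 mg/L.
Observed yield with endogenous decay: Y_obs = Y / (1 + k_d·θ_c) = 0.475 / (1 + 0.0817 × 4.21) = 0.475 / 1.344 = 0.3534 g VSS/g BOD₅.
Q·(S₀ − S) = 134 × (2460 − 21.8) × 10⁻³ = 326.7 kg/d removed.
P_X = Y_obs · Q(S₀ − S) = 0.3534 × 326.7 = 115.5 kg VSS/d.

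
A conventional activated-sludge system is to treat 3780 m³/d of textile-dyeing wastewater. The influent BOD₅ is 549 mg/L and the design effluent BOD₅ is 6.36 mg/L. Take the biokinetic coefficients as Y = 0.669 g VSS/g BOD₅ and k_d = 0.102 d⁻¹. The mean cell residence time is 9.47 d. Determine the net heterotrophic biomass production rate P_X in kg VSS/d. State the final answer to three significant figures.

Y_obs = Y / (1 + k_d θ_c) = 0.669 / (1 + 0.102 × 9.47) = 0.669 / 1.966 = 0.3403.
ΔS = 549 − 6.36 = 542.6 mg/L, so the substrate removal rate is 3780 × 542.6/1000 = 2051 kg BOD₅/d.
Net biomass production P_X = Y_obs × Q·(S₀ − S) = 0.3403 × 2051 = 698.0 kg VSS/d.

P_X ≈ 698 kg VSS/d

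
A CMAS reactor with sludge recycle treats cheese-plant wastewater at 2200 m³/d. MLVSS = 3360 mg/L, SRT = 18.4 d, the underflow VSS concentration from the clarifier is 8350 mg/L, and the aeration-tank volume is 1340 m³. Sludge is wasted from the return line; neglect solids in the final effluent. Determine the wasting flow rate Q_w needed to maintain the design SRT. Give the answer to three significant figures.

Q_w ≈ 29.3 m³/d

Wasting from the return line (neglecting effluent solids): Q_w = V·X / (θ_c·X_r) = 1340 × 3360 / (18.4 × 8350) = 29.30 m³/d.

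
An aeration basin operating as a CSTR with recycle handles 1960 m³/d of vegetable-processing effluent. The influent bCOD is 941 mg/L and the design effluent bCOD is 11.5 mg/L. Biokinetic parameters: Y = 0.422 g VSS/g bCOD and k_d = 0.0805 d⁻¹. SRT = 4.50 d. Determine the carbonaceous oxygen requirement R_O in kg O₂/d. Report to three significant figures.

Y_obs = Y / (1 + k_d θ_c) = 0.422 / (1 + 0.0805 × 4.50) = 0.422 / 1.362 = 0.3098.
ΔS = 941 − 11.5 = 929.5 mg/L, so the substrate removal rate is 1960 × 929.5/1000 = 1822 kg bCOD/d.
P_X = Y_obs·Q·(S₀ − S) = 0.3098 × 1822 = 564.4 kg VSS/d.
R_O = Q·(S₀ − S) − 1.42·P_X = 1822 − 1.42 × 564.4 = 1020 kg O₂/d.

R_O ≈ 1020 kg O₂/d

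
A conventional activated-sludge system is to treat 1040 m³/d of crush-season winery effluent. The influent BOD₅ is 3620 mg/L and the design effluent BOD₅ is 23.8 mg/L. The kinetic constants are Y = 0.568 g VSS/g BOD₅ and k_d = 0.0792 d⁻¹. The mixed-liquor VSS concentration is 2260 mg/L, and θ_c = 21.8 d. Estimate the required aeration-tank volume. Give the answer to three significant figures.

V ≈ 7520 m³

From the SRT design equation V = Y Q (S₀−S) θ_c / [X (1 + k_d θ_c)] = 0.568 × 1040 × (3620 − 23.8) × 21.8 / [2260 × (1 + 0.0792 × 21.8)] = 4.63×10^7 / 6162 = 7516 m³.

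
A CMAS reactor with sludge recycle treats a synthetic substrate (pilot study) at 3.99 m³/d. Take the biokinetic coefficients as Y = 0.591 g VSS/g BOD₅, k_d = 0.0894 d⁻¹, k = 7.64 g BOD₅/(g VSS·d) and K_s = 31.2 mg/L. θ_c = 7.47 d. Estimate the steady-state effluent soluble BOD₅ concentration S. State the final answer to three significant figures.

For a completely mixed reactor with recycle the Lawrence–McCarty relation gives S = K_s·(1 + k_d·θ_c) / [θ_c·(Y·k − k_d) − 1] = 31.2 × (1 + 0.0894 × 7.47) / [7.47 × (0.591 × 7.64 − 0.0894) − 1] = 52.04 / 32.06 = 1.623 mg/L.

S ≈ 1.62 mg/L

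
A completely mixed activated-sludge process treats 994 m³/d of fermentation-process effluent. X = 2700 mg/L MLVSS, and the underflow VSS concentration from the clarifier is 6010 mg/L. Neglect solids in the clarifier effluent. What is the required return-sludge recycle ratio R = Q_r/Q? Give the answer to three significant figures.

R ≈ 0.816

Solids balance on the clarifier gives (1+R)X = R·X_r, so R = X/(X_r − X) = 2700 / (6010 − 2700) = 0.8157.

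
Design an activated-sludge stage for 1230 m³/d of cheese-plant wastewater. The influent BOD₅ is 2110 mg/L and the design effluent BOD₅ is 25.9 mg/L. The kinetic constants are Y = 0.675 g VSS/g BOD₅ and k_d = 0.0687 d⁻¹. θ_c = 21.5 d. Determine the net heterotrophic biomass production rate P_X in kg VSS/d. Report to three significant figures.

The observed yield is Y_obs = Y/(1 + k_d·θ_c) = 0.675 / (1 + 0.0687 × 21.5) = 0.675 / 2.477 = 0.2725 g VSS per g BOD₅ removed.
ΔS = 2110 − 25.9 = 2084 mg/L, so the substrate removal rate is 1230 × 2084/1000 = 2563 kg BOD₅/d.
Net biomass production P_X = Y_obs × Q·(S₀ − S) = 0.2725 × 2563 = 698.5 kg VSS/d.

P_X ≈ 699 kg VSS/d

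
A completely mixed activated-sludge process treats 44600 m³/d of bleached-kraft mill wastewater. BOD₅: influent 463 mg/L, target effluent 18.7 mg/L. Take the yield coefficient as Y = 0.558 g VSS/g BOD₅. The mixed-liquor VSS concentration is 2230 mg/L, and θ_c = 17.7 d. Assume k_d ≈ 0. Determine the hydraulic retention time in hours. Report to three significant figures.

Biomass mass balance (decay neglected): V·X = Y·Q·(S₀ − S)·θ_c, so V = 0.558 × 44600 × (463 − 18.7) × 17.7 / 2230 = 87763 m³.
Hydraulic retention time τ = V/Q = 87763 / 44600 = 1.968 d = 47.23 h.

τ ≈ 47.2 h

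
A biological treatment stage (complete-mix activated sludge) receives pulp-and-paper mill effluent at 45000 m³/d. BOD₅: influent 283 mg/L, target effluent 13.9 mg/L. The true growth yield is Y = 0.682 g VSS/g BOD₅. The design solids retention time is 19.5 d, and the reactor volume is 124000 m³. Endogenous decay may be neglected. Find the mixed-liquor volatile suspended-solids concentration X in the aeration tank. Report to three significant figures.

X ≈ 1300 mg/L

X = Y·Q·ΔS·θ_c / V = 0.682 × 45000 × (283 − 13.9) × 19.5 / 124000 = 1299 mg/L.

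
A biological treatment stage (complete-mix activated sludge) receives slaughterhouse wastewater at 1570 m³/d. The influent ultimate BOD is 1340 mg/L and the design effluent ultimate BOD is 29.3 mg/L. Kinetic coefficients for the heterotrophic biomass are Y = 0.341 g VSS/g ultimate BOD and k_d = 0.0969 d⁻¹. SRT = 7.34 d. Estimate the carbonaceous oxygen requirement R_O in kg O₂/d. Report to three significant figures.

Correct the yield for decay: Y_obs = Y/(1 + k_d θ_c) = 0.341 / (1 + 0.0969 × 7.34) = 0.341 / 1.711 = 0.1993.
ΔS = 1340 − 29.3 = 1311 mg/L, so the substrate removal rate is 1570 × 1311/1000 = 2058 kg ultimate BOD/d.
P_X = Y_obs·Q·(S₀ − S) = 0.1993 × 2058 = 410.1 kg VSS/d.
R_O = Q·(S₀ − S) − 1.42·P_X = 2058 − 1.42 × 410.1 = 1476 kg O₂/d.

R_O ≈ 1480 kg O₂/d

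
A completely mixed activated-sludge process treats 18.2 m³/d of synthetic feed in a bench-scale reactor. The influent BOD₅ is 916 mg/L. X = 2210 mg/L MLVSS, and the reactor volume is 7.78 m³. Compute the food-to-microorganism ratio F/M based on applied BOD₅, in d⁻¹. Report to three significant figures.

Food-to-microorganism ratio F/M = Q S₀ / (V X) = 18.2 × 916 / (7.780 × 2210) = 0.9696 d⁻¹.

F/M ≈ 0.970 d⁻¹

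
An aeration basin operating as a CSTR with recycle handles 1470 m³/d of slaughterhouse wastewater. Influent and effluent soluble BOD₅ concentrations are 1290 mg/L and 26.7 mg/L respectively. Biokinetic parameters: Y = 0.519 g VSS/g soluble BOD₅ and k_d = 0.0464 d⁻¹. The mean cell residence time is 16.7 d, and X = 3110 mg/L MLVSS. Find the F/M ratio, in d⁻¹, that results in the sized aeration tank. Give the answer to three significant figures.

From the SRT design equation V = Y Q (S₀−S) θ_c / [X (1 + k_d θ_c)] = 0.519 × 1470 × (1290 − 26.7) × 16.7 / [3110 × (1 + 0.0464 × 16.7)] = 1.61×10^7 / 5520 = 2916 m³.
Food-to-microorganism ratio F/M = Q S₀ / (V X) = 1470 × 1290 / (2916 × 3110) = 0.2091 d⁻¹.

F/M ≈ 0.209 d⁻¹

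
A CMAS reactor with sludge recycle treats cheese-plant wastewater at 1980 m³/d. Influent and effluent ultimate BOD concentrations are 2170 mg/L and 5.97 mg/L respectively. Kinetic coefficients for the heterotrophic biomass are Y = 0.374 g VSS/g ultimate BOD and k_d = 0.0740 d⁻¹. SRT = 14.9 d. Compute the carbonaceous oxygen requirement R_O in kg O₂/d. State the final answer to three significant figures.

R_O ≈ 3200 kg O₂/d

The observed yield is Y_obs = Y/(1 + k_d·θ_c) = 0.374 / (1 + 0.0740 × 14.9) = 0.374 / 2.103 = 0.1779 g VSS per g ultimate BOD removed.
Substrate removed = Q·(S₀ − S) = 1980 m³/d × (2170 − 5.97) g/m³ = 4.28×10^6 g/d = 4285 kg/d.
Biomass synthesised: P_X = Y_obs × 4285 = 762.2 kg VSS/d.
Carbonaceous O₂ demand = substrate oxidised − cell-mass equivalent = 4285 − 1.42 × 762.2 = 3203 kg O₂/d.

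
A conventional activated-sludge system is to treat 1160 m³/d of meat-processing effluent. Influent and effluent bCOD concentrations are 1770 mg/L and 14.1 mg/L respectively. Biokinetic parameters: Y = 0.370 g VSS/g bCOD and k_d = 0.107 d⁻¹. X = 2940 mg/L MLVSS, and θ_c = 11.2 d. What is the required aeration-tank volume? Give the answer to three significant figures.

From the SRT design equation V = Y Q (S₀−S) θ_c / [X (1 + k_d θ_c)] = 0.370 × 1160 × (1770 − 14.1) × 11.2 / [2940 × (1 + 0.107 × 11.2)] = 8.44×10^6 / 6463 = 1306 m³.

V ≈ 1310 m³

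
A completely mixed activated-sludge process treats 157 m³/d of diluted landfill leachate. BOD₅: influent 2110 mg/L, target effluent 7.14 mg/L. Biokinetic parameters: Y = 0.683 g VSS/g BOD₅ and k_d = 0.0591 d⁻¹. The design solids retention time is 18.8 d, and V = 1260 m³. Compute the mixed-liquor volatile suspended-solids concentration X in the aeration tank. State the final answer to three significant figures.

Solving the biomass balance for X: X = Y Q (S₀−S) θ_c / [V (1+k_d θ_c)] = 0.683 × 157 × (2110 − 7.14) × 18.8 / [1260 × (1 + 0.0591 × 18.8)] = 1594 mg/L.

X ≈ 1590 mg/L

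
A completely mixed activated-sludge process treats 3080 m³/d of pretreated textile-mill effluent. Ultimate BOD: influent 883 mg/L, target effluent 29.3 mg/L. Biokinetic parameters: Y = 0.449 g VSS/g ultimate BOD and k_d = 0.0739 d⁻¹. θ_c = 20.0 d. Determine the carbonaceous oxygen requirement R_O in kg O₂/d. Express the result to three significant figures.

R_O ≈ 1950 kg O₂/d

The observed yield is Y_obs = Y/(1 + k_d·θ_c) = 0.449 / (1 + 0.0739 × 20.0) = 0.449 / 2.478 = 0.1812 g VSS per g ultimate BOD removed.
ΔS = 883 − 29.3 = 853.7 mg/L, so the substrate removal rate is 3080 × 853.7/1000 = 2629 kg ultimate BOD/d.
P_X = Y_obs·Q·(S₀ − S) = 0.1812 × 2629 = 476.4 kg VSS/d.
Carbonaceous O₂ demand = substrate oxidised − cell-mass equivalent = 2629 − 1.42 × 476.4 = 1953 kg O₂/d.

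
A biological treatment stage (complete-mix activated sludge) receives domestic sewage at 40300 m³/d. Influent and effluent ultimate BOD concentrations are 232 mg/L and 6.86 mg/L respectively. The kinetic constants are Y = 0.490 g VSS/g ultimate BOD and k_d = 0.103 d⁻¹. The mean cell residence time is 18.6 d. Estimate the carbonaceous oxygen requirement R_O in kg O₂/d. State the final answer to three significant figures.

R_O ≈ 6910 kg O₂/d

Y_obs = Y / (1 + k_d θ_c) = 0.490 / (1 + 0.103 × 18.6) = 0.490 / 2.916 = 0.1680.
Substrate removed = Q·(S₀ − S) = 40300 m³/d × (232 − 6.86) g/m³ = 9.07×10^6 g/d = 9073 kg/d.
P_X = Y_obs·Q·(S₀ − S) = 0.1680 × 9073 = 1525 kg VSS/d.
R_O = Q·(S₀ − S) − 1.42·P_X = 9073 − 1.42 × 1525 = 6908 kg O₂/d.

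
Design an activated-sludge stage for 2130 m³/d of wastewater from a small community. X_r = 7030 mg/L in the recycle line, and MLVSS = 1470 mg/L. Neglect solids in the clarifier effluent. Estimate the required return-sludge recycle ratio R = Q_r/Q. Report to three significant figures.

Solids balance on the clarifier gives (1+R)X = R·X_r, so R = X/(X_r − X) = 1470 / (7030 − 1470) = 0.2644.

R ≈ 0.264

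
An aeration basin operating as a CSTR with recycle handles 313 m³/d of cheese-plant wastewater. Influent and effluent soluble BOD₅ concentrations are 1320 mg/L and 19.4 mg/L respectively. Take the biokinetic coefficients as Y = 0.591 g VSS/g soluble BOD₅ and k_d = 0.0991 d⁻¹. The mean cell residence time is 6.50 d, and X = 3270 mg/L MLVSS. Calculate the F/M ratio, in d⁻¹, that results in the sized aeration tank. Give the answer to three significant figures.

Steady-state biomass mass balance: V·X·(1 + k_d·θ_c) = Y·Q·(S₀ − S)·θ_c, so V = 0.591 × 313 × (1320 − 19.4) × 6.50 / [3270 × (1 + 0.0991 × 6.50)] = 1.56×10^6 / 5376 = 290.9 m³.
F/M = Q·S₀ / (V·X) = 313 × 1320 / (290.9 × 3270) = 0.4344 g soluble BOD₅·(g VSS·d)⁻¹.

F/M ≈ 0.434 d⁻¹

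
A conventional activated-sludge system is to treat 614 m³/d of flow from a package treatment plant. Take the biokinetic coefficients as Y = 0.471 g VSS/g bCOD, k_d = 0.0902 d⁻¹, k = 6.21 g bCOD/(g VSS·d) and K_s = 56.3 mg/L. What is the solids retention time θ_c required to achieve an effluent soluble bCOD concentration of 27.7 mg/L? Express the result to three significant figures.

θ_c ≈ 1.14 d

From 1/θ_c = Y·k·S/(K_s + S) − k_d: Y·k·S/(K_s+S) = 0.471 × 6.21 × 27.7 / (56.3 + 27.7) = 0.9645 d⁻¹.
Then 1/θ_c = μ − k_d = 0.9645 − 0.0902 = 0.8743 d⁻¹, giving θ_c = 1.144 d.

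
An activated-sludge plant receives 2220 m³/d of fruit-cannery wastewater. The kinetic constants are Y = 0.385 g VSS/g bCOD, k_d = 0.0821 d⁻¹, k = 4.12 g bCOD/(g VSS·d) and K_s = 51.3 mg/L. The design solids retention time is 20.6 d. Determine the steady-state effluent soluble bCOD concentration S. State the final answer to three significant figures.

S ≈ 4.60 mg/L

Effluent substrate depends only on kinetics and SRT: S = K_s(1 + k_d θ_c) / [θ_c(Yk − k_d) − 1] = 51.3 × (1 + 0.0821 × 20.6) / [20.6 × (0.385 × 4.12 − 0.0821) − 1] = 138.1 / 29.98 = 4.604 mg/L.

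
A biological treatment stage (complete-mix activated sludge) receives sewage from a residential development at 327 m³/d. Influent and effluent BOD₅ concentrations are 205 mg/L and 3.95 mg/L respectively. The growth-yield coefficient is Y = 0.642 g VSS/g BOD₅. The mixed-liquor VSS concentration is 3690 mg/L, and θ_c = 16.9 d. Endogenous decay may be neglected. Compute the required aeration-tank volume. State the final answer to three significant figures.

Biomass mass balance (decay neglected): V·X = Y·Q·(S₀ − S)·θ_c, so V = 0.642 × 327 × (205 − 3.95) × 16.9 / 3690 = 193.3 m³.

V ≈ 193 m³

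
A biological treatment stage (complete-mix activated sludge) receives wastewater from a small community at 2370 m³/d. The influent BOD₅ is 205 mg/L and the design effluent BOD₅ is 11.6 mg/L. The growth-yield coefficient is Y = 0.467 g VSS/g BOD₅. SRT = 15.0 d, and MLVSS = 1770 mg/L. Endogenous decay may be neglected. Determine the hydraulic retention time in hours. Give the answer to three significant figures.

τ ≈ 18.4 h

V·X = Y·Q·ΔS·θ_c gives V = 0.467 × 2370 × (205 − 11.6) × 15.0 / 1770 = 1814 m³.
HRT = V/Q = 1814 m³ / 2370 m³·d⁻¹ = 0.7654 d × 24 = 18.37 h.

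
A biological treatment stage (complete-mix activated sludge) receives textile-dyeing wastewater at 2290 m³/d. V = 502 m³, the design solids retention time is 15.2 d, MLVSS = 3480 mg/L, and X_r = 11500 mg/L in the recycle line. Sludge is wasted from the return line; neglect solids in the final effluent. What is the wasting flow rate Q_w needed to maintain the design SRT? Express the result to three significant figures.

Q_w = (V·X)/(θ_c X_r) = 502.0 × 3480 / (15.2 × 11500) = 9.994 m³/d.

Q_w ≈ 9.99 m³/d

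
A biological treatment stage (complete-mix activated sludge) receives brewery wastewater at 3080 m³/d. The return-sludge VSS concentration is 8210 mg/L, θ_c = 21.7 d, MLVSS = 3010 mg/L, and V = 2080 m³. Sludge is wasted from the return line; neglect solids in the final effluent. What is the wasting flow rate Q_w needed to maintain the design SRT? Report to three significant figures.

θ_c = V·X/(Q_w·X_r) when wasting from the recycle, so Q_w = V·X/(θ_c·X_r) = 2080 × 3010 / (21.7 × 8210) = 35.14 m³/d.

Q_w ≈ 35.1 m³/d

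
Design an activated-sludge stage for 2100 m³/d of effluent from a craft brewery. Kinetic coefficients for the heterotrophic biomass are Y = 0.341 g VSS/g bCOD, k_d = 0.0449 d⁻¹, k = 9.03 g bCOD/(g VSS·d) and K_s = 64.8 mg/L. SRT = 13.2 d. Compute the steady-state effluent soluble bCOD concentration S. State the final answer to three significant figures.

S ≈ 2.64 mg/L

For a completely mixed reactor with recycle the Lawrence–McCarty relation gives S = K_s·(1 + k_d·θ_c) / [θ_c·(Y·k − k_d) − 1] = 64.8 × (1 + 0.0449 × 13.2) / [13.2 × (0.341 × 9.03 − 0.0449) − 1] = 103.2 / 39.05 = 2.643 mg/L.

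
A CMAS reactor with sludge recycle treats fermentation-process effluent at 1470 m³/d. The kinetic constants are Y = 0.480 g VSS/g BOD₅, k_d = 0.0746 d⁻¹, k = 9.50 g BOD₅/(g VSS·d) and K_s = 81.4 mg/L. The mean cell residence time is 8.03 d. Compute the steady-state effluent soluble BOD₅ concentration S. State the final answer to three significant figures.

Effluent substrate depends only on kinetics and SRT: S = K_s(1 + k_d θ_c) / [θ_c(Yk − k_d) − 1] = 81.4 × (1 + 0.0746 × 8.03) / [8.03 × (0.480 × 9.50 − 0.0746) − 1] = 130.2 / 35.02 = 3.717 mg/L.

S ≈ 3.72 mg/L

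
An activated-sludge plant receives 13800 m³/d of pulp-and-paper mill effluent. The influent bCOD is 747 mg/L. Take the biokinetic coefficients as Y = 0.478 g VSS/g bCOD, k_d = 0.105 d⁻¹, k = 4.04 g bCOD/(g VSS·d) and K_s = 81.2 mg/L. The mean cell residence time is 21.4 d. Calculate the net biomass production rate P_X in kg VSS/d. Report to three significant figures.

Effluent substrate depends only on kinetics and SRT: S = K_s(1 + k_d θ_c) / [θ_c(Yk − k_d) − 1] = 81.2 × (1 + 0.105 × 21.4) / [21.4 × (0.478 × 4.04 − 0.105) − 1] = 263.7 / 38.08 = 6.924 mg/L.
Y_obs = Y / (1 + k_d θ_c) = 0.478 / (1 + 0.105 × 21.4) = 0.478 / 3.247 = 0.1472.
Q·(S₀ − S) = 13800 × (747 − 6.92) × 10⁻³ = 10213 kg/d removed.
P_X = Y_obs · Q(S₀ − S) = 0.1472 × 10213 = 1503 kg VSS/d.

P_X ≈ 1500 kg VSS/d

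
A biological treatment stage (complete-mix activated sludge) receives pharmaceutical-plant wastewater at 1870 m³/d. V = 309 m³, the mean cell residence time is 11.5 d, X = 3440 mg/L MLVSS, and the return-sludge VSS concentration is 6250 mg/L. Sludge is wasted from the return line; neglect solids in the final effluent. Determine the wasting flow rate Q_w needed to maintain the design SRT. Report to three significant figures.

Q_w ≈ 14.8 m³/d

Wasting from the return line (neglecting effluent solids): Q_w = V·X / (θ_c·X_r) = 309.0 × 3440 / (11.5 × 6250) = 14.79 m³/d.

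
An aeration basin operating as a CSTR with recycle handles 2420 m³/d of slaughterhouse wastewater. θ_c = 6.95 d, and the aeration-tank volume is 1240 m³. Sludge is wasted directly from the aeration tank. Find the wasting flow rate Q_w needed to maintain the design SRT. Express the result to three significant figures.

Q_w ≈ 178 m³/d

With mixed-liquor wasting, θ_c = V/Q_w, so Q_w = V/θ_c = 1240/6.95 = 178.4 m³/d.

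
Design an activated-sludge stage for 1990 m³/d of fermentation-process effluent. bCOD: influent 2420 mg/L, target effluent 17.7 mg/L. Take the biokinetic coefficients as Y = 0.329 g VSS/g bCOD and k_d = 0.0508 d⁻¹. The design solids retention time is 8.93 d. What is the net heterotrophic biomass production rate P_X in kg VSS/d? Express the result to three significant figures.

P_X ≈ 1080 kg VSS/d

Y_obs = Y / (1 + k_d θ_c) = 0.329 / (1 + 0.0508 × 8.93) = 0.329 / 1.454 = 0.2263.
Substrate removed = Q·(S₀ − S) = 1990 m³/d × (2420 − 17.7) g/m³ = 4.78×10^6 g/d = 4781 kg/d.
So the net sludge growth is P_X = 0.2263 × 4781 = 1082 kg VSS/d.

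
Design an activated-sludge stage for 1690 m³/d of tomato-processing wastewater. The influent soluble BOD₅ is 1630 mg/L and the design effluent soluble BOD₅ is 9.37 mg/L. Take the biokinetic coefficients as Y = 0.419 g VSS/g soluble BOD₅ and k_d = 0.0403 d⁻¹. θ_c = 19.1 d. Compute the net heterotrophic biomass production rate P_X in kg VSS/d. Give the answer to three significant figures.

Observed yield with endogenous decay: Y_obs = Y / (1 + k_d·θ_c) = 0.419 / (1 + 0.0403 × 19.1) = 0.419 / 1.770 = 0.2368 g VSS/g soluble BOD₅.
ΔS = 1630 − 9.37 = 1621 mg/L, so the substrate removal rate is 1690 × 1621/1000 = 2739 kg soluble BOD₅/d.
P_X = Y_obs · Q(S₀ − S) = 0.2368 × 2739 = 648.5 kg VSS/d.

P_X ≈ 648 kg VSS/d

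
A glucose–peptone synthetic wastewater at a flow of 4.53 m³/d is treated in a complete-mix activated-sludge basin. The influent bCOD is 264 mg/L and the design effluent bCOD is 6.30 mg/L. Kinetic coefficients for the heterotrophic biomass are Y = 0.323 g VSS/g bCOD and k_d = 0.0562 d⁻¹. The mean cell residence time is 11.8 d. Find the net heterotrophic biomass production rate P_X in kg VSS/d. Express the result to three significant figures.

P_X ≈ 0.227 kg VSS/d

Correct the yield for decay: Y_obs = Y/(1 + k_d θ_c) = 0.323 / (1 + 0.0562 × 11.8) = 0.323 / 1.663 = 0.1942.
Q·(S₀ − S) = 4.53 × (264 − 6.30) × 10⁻³ = 1.167 kg/d removed.
P_X = Y_obs · Q(S₀ − S) = 0.1942 × 1.167 = 0.2267 kg VSS/d.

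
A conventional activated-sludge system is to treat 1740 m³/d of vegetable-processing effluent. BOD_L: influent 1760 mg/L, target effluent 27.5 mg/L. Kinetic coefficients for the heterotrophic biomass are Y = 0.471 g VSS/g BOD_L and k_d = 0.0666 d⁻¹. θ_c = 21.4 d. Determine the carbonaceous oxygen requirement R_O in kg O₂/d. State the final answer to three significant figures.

R_O ≈ 2180 kg O₂/d

The observed yield is Y_obs = Y/(1 + k_d·θ_c) = 0.471 / (1 + 0.0666 × 21.4) = 0.471 / 2.425 = 0.1942 g VSS per g BOD_L removed.
Mass of BOD_L removed per day: Q(S₀ − S) = 1740 × 1732 g/m³ = 3015 kg/d.
Biomass synthesised: P_X = Y_obs × 3015 = 585.4 kg VSS/d.
R_O = Q·(S₀ − S) − 1.42·P_X = 3015 − 1.42 × 585.4 = 2183 kg O₂/d.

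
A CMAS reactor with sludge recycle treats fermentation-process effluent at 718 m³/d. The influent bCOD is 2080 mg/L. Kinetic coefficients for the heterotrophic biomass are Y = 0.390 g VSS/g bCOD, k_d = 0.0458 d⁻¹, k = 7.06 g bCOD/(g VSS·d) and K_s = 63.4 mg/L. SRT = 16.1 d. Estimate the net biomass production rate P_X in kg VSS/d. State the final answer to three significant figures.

P_X ≈ 335 kg VSS/d

For a completely mixed reactor with recycle the Lawrence–McCarty relation gives S = K_s·(1 + k_d·θ_c) / [θ_c·(Y·k − k_d) − 1] = 63.4 × (1 + 0.0458 × 16.1) / [16.1 × (0.390 × 7.06 − 0.0458) − 1] = 110.1 / 42.59 = 2.586 mg/L.
The observed yield is Y_obs = Y/(1 + k_d·θ_c) = 0.390 / (1 + 0.0458 × 16.1) = 0.390 / 1.737 = 0.2245 g VSS per g bCOD removed.
Mass of bCOD removed per day: Q(S₀ − S) = 718 × 2077 g/m³ = 1492 kg/d.
So the net sludge growth is P_X = 0.2245 × 1492 = 334.8 kg VSS/d.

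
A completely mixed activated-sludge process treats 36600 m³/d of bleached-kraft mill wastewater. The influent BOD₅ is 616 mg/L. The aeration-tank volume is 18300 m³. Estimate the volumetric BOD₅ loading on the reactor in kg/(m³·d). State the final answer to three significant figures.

Applied BOD₅ load per unit volume = Q·S₀/V = (36600 × 616/1000)/18300 = 1.232 kg BOD₅·m⁻³·d⁻¹.

L_v ≈ 1.23 kg BOD₅/(m³·d)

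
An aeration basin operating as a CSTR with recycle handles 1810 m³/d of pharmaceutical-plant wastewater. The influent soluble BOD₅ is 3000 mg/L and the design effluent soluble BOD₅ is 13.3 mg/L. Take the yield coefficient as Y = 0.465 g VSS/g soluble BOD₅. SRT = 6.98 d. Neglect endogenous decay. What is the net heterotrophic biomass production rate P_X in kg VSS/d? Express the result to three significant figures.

P_X ≈ 2510 kg VSS/d

Since k_d ≈ 0, Y_obs = Y = 0.465 g VSS/g soluble BOD₅.
Substrate removed = Q·(S₀ − S) = 1810 m³/d × (3000 − 13.3) g/m³ = 5.41×10^6 g/d = 5406 kg/d.
Biomass produced: P_X = Y_obs·Q·ΔS = 0.4650 × 5406 ≈ 2514 kg VSS/d.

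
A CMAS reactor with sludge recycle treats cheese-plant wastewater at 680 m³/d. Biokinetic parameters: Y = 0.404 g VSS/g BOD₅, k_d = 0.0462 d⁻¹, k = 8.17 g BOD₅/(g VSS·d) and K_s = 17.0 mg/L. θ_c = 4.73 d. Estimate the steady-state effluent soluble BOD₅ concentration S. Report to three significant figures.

Effluent substrate depends only on kinetics and SRT: S = K_s(1 + k_d θ_c) / [θ_c(Yk − k_d) − 1] = 17.0 × (1 + 0.0462 × 4.73) / [4.73 × (0.404 × 8.17 − 0.0462) − 1] = 20.71 / 14.39 = 1.439 mg/L.

S ≈ 1.44 mg/L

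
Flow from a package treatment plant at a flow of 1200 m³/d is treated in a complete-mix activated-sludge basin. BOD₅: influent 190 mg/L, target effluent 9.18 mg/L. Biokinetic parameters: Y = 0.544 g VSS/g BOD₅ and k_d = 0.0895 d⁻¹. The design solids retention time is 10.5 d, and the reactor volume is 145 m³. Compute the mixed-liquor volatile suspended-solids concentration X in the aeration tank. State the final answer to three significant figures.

X ≈ 4410 mg/L

From V·X·(1 + k_d·θ_c) = Y·Q·(S₀ − S)·θ_c: X = 0.544 × 1200 × (190 − 9.18) × 10.5 / [145 × (1 + 0.0895 × 10.5)] = 4407 mg/L.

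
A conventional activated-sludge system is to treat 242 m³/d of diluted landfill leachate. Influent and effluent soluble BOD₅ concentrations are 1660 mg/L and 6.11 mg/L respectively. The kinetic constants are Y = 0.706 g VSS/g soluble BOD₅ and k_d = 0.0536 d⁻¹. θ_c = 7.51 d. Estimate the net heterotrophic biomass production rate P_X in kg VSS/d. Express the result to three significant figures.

The observed yield is Y_obs = Y/(1 + k_d·θ_c) = 0.706 / (1 + 0.0536 × 7.51) = 0.706 / 1.403 = 0.5034 g VSS per g soluble BOD₅ removed.
Q·(S₀ − S) = 242 × (1660 − 6.11) × 10⁻³ = 400.2 kg/d removed.
So the net sludge growth is P_X = 0.5034 × 400.2 = 201.5 kg VSS/d.

P_X ≈ 201 kg VSS/d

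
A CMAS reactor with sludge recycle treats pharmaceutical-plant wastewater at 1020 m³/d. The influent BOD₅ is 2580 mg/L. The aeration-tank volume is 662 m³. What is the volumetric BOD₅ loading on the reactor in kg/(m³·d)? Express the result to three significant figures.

Volumetric loading L_v = Q·S₀ / V = 1020 × 2580 g/m³ / 662.0 m³ = 3975 g/(m³·d) = 3.975 kg BOD₅/(m³·d).

L_v ≈ 3.98 kg BOD₅/(m³·d)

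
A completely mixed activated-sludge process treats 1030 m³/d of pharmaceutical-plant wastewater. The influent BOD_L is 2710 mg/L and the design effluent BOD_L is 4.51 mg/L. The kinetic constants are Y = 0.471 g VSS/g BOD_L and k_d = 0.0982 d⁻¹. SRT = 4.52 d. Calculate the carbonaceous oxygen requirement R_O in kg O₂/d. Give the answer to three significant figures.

The observed yield is Y_obs = Y/(1 + k_d·θ_c) = 0.471 / (1 + 0.0982 × 4.52) = 0.471 / 1.444 = 0.3262 g VSS per g BOD_L removed.
Mass of BOD_L removed per day: Q(S₀ − S) = 1030 × 2705 g/m³ = 2787 kg/d.
P_X = Y_obs·Q·(S₀ − S) = 0.3262 × 2787 = 909.0 kg VSS/d.
R_O = Q·(S₀ − S) − 1.42·P_X = 2787 − 1.42 × 909.0 = 1496 kg O₂/d.

R_O ≈ 1500 kg O₂/d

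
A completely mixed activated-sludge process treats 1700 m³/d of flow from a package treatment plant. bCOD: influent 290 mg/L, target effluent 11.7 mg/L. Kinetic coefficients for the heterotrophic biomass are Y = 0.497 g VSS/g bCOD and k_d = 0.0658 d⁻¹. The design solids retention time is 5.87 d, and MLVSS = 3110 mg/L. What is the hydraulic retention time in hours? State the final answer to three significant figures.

τ ≈ 4.52 h

From the SRT design equation V = Y Q (S₀−S) θ_c / [X (1 + k_d θ_c)] = 0.497 × 1700 × (290 − 11.7) × 5.87 / [3110 × (1 + 0.0658 × 5.87)] = 1.38×10^6 / 4311 = 320.2 m³.
τ = V/Q = 320.2/1700 = 0.1883 d, or 4.520 h.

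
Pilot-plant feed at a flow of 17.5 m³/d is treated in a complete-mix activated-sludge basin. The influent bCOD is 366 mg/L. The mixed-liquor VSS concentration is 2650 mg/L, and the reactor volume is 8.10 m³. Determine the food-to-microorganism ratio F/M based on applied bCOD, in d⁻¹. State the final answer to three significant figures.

F/M = Q·S₀ / (V·X) = 17.5 × 366 / (8.100 × 2650) = 0.2984 g bCOD·(g VSS·d)⁻¹.

F/M ≈ 0.298 d⁻¹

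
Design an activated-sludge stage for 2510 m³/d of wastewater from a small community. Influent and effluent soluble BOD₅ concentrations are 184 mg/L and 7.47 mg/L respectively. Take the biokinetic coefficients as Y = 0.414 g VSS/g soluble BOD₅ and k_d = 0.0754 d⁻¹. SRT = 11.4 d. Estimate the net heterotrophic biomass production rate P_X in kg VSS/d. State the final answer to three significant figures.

P_X ≈ 98.6 kg VSS/d

The observed yield is Y_obs = Y/(1 + k_d·θ_c) = 0.414 / (1 + 0.0754 × 11.4) = 0.414 / 1.860 = 0.2226 g VSS per g soluble BOD₅ removed.
Mass of soluble BOD₅ removed per day: Q(S₀ − S) = 2510 × 176.5 g/m³ = 443.1 kg/d.
Biomass produced: P_X = Y_obs·Q·ΔS = 0.2226 × 443.1 ≈ 98.65 kg VSS/d.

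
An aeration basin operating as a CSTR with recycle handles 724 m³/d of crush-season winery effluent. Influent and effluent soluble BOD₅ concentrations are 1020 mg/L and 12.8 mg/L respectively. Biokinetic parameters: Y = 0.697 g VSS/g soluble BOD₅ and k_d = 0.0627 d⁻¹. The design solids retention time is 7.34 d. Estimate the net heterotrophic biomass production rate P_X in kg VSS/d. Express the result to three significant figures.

P_X ≈ 348 kg VSS/d

Correct the yield for decay: Y_obs = Y/(1 + k_d θ_c) = 0.697 / (1 + 0.0627 × 7.34) = 0.697 / 1.460 = 0.4773.
Substrate removed = Q·(S₀ − S) = 724 m³/d × (1020 − 12.8) g/m³ = 7.29×10^5 g/d = 729.2 kg/d.
Net biomass production P_X = Y_obs × Q·(S₀ − S) = 0.4773 × 729.2 = 348.1 kg VSS/d.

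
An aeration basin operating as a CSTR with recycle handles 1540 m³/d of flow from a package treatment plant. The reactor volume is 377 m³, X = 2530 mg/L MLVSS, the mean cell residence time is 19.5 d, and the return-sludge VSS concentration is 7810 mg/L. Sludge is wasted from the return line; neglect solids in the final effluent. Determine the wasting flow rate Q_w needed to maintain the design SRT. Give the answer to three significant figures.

θ_c = V·X/(Q_w·X_r) when wasting from the recycle, so Q_w = V·X/(θ_c·X_r) = 377.0 × 2530 / (19.5 × 7810) = 6.263 m³/d.

Q_w ≈ 6.26 m³/d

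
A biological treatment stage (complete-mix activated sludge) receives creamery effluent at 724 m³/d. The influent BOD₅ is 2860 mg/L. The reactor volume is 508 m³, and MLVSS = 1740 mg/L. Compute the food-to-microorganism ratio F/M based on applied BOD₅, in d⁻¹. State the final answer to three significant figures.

F/M = Q·S₀ / (V·X) = 724 × 2860 / (508.0 × 1740) = 2.343 g BOD₅·(g VSS·d)⁻¹.

F/M ≈ 2.34 d⁻¹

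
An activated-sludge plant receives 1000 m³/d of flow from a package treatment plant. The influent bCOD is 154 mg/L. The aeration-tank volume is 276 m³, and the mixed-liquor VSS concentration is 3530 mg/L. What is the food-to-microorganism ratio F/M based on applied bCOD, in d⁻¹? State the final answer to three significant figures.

F/M ≈ 0.158 d⁻¹

F/M = applied load / biomass = Q·S₀/(V·X) = 1000 × 154 / (276.0 × 3530) = 0.1581 d⁻¹.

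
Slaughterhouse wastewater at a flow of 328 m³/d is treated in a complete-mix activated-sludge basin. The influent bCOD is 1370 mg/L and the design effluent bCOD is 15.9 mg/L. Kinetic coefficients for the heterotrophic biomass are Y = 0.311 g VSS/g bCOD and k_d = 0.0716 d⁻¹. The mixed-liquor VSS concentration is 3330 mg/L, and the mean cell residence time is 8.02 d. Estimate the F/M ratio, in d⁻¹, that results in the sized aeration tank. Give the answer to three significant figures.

Rearranging the biomass balance for a CMAS with decay, V = Y·Q·ΔS·θ_c / [X·(1+k_d θ_c)] = 0.311 × 328 × (1370 − 15.9) × 8.02 / [3330 × (1 + 0.0716 × 8.02)] = 1.11×10^6 / 5242 = 211.3 m³.
F/M = Q·S₀ / (V·X) = 328 × 1370 / (211.3 × 3330) = 0.6386 g bCOD·(g VSS·d)⁻¹.

F/M ≈ 0.639 d⁻¹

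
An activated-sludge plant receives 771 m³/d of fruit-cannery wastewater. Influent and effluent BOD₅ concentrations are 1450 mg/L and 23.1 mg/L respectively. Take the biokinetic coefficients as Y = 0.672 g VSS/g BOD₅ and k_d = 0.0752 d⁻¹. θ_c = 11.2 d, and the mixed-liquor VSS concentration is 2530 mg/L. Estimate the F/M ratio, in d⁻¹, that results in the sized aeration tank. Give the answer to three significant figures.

Rearranging the biomass balance for a CMAS with decay, V = Y·Q·ΔS·θ_c / [X·(1+k_d θ_c)] = 0.672 × 771 × (1450 − 23.1) × 11.2 / [2530 × (1 + 0.0752 × 11.2)] = 8.28×10^6 / 4661 = 1777 m³.
F/M = applied load / biomass = Q·S₀/(V·X) = 771 × 1450 / (1777 × 2530) = 0.2487 d⁻¹.

F/M ≈ 0.249 d⁻¹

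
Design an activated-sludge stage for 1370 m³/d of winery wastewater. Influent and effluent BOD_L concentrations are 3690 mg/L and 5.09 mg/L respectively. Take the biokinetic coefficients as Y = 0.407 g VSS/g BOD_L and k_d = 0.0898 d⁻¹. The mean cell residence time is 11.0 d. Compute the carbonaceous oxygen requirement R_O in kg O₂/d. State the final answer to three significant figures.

R_O ≈ 3580 kg O₂/d

Y_obs = Y / (1 + k_d θ_c) = 0.407 / (1 + 0.0898 × 11.0) = 0.407 / 1.988 = 0.2047.
ΔS = 3690 − 5.09 = 3685 mg/L, so the substrate removal rate is 1370 × 3685/1000 = 5048 kg BOD_L/d.
Net sludge production P_X = 0.2047 × 5048 = 1034 kg VSS/d.
Carbonaceous O₂ demand = substrate oxidised − cell-mass equivalent = 5048 − 1.42 × 1034 = 3581 kg O₂/d.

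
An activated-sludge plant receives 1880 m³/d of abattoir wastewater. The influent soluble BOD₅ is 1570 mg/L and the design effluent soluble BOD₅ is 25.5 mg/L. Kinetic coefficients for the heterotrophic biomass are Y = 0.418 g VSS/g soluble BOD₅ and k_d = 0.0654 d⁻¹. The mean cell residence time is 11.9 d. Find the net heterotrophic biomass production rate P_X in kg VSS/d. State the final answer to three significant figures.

P_X ≈ 683 kg VSS/d

The observed yield is Y_obs = Y/(1 + k_d·θ_c) = 0.418 / (1 + 0.0654 × 11.9) = 0.418 / 1.778 = 0.2351 g VSS per g soluble BOD₅ removed.
Q·(S₀ − S) = 1880 × (1570 − 25.5) × 10⁻³ = 2904 kg/d removed.
Net biomass production P_X = Y_obs × Q·(S₀ − S) = 0.2351 × 2904 = 682.5 kg VSS/d.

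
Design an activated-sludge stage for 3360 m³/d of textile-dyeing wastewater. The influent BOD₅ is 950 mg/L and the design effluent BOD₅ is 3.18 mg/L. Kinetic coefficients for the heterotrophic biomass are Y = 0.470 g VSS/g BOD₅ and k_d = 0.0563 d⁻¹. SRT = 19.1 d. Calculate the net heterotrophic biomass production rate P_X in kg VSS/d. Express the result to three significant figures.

Y_obs = Y / (1 + k_d θ_c) = 0.470 / (1 + 0.0563 × 19.1) = 0.470 / 2.075 = 0.2265.
Q·(S₀ − S) = 3360 × (950 − 3.18) × 10⁻³ = 3181 kg/d removed.
So the net sludge growth is P_X = 0.2265 × 3181 = 720.5 kg VSS/d.

P_X ≈ 720 kg VSS/d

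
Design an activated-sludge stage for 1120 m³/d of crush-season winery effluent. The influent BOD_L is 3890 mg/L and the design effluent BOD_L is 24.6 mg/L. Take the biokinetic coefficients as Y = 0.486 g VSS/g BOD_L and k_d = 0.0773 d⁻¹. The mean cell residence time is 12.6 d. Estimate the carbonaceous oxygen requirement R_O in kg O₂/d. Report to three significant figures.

R_O ≈ 2820 kg O₂/d

Y_obs = Y / (1 + k_d θ_c) = 0.486 / (1 + 0.0773 × 12.6) = 0.486 / 1.974 = 0.2462.
Q·(S₀ − S) = 1120 × (3890 − 24.6) × 10⁻³ = 4329 kg/d removed.
Biomass synthesised: P_X = Y_obs × 4329 = 1066 kg VSS/d.
R_O = Q·ΔS − 1.42 P_X = 4329 − 1514 = 2816 kg O₂/d.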